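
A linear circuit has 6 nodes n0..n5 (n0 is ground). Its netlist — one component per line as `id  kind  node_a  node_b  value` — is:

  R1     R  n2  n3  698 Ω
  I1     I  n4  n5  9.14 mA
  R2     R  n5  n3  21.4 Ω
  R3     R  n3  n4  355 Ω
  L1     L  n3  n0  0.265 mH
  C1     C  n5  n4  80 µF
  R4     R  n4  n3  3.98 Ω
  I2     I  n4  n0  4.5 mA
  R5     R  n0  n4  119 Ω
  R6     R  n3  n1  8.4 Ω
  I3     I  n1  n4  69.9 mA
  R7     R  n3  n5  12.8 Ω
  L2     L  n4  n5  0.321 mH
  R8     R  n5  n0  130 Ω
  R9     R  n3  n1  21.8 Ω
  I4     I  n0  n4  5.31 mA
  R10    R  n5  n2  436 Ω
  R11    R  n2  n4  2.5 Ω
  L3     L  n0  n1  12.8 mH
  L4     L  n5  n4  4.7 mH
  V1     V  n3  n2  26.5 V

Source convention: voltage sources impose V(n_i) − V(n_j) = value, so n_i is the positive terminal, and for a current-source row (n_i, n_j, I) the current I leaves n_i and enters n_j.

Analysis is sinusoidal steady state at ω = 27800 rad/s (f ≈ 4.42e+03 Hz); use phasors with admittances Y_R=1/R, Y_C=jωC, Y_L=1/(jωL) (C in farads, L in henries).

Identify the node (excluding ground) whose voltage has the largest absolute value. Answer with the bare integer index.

2

Apply KCL at each of the 5 non-ground nodes and solve the resulting linear system.
Node n1: branches {R6, I3, R9, L3} → V_1 = -0.2961+1.525j
Node n2: branches {R1, R10, R11, V1} → V_2 = -26.35+1.530j
Node n3: branches {R1, R2, R3, L1, R4, R6, R7, R9, V1} → V_3 = 0.1537+1.530j
Node n4: branches {I1, R3, C1, R4, I2, R5, I3, L2, I4, R11, L4} → V_4 = -13.14+1.638j
Node n5: branches {I1, R2, C1, R7, L2, R8, R10, L4} → V_5 = -13.10+0.8144j
Source currents: i(V1)=-5.352-0.04175j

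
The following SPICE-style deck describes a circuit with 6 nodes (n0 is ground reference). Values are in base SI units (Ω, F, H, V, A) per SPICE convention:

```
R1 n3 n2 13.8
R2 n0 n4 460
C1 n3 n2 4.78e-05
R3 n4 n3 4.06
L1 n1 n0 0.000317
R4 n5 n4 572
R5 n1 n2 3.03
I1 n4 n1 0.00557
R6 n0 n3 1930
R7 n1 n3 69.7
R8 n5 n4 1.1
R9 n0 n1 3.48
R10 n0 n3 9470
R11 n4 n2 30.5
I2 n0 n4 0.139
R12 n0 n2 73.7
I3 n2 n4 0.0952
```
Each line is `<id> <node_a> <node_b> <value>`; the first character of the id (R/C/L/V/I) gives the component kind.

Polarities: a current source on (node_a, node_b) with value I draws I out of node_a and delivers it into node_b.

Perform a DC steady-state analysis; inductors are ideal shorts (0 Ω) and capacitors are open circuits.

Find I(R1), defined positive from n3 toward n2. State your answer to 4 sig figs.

0.1199 A

Apply KCL at each of the 5 non-ground nodes and solve the resulting linear system.
Node n1: branches {L1, R5, I1, R7, R9} → V_1 = 0.000
Node n2: branches {R1, C1, R5, R11, R12, I3} → V_2 = 0.2876
Node n3: branches {R1, C1, R3, R6, R7, R10} → V_3 = 1.942
Node n4: branches {R2, R3, R4, I1, R8, R11, I2, I3} → V_4 = 2.547
Node n5: branches {R4, R8} → V_5 = 2.547
Source currents: i(L1)=0.1283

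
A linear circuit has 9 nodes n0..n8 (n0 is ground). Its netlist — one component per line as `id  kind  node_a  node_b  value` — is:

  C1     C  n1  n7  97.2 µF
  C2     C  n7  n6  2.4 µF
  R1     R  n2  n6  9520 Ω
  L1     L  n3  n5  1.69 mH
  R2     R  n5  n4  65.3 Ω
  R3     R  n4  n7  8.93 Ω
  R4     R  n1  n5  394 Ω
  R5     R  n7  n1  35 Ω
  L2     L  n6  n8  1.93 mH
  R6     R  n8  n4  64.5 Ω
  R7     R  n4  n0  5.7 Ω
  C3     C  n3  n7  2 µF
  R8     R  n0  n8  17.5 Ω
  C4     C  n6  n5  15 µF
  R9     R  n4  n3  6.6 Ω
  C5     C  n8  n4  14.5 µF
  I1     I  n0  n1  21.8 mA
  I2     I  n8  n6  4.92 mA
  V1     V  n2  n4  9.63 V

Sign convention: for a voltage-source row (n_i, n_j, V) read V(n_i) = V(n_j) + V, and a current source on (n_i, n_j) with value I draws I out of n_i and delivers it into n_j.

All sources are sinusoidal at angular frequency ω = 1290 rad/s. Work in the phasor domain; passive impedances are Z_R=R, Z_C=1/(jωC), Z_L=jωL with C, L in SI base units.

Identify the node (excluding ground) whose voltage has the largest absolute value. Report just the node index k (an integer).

MNA unknowns: 8 node voltages V₁..V_8 plus 1 source current (V1)
C1: Y=0.000+0.1254j on G[1,7]
C2: Y=0.000+0.003096j on G[7,6]
R1: Y=0.0001050+0.000j on G[2,6]
L1: Y=0.000-0.4587j on G[3,5]
R2: Y=0.01531+0.000j on G[5,4]
R3: Y=0.1120+0.000j on G[4,7]
R4: Y=0.002538+0.000j on G[1,5]
R5: Y=0.02857+0.000j on G[7,1]
L2: Y=0.000-0.4017j on G[6,8]
R6: Y=0.01550+0.000j on G[8,4]
R7: Y=0.1754+0.000j on G[4,0]
C3: Y=0.000+0.002580j on G[3,7]
R8: Y=0.05714+0.000j on G[0,8]
C4: Y=0.000+0.01935j on G[6,5]
R9: Y=0.1515+0.000j on G[4,3]
C5: Y=0.000+0.01870j on G[8,4]
I1: z[0]−=0.0218, z[1]+=0.0218
I2: z[8]−=0.00492, z[6]+=0.00492
V1: row V2−V4=9.63, i_V1 at 2,4
solve → V1=0.3306-0.1765j, V2=9.733-0.009276j, V3=0.09935-0.01339j, V4=0.1032-0.009276j, V5=0.1018-0.01466j, V6=0.06104+0.04670j, V7=0.2908-0.01637j, V8=0.06476+0.02848j
aux → i_V1=-0.001016+5.880e-06j

2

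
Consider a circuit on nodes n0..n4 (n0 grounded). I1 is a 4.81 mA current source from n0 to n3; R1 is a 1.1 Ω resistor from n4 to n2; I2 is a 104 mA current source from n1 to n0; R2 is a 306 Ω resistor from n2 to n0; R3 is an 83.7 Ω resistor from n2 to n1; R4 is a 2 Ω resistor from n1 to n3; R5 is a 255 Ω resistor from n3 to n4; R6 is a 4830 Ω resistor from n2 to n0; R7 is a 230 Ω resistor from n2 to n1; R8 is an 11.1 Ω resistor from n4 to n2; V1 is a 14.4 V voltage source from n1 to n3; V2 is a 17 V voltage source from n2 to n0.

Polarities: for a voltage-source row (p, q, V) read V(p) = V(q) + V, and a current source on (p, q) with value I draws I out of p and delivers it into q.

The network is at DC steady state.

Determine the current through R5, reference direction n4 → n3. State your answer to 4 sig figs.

0.06455 A

MNA unknowns: 4 node voltages V₁..V_4 plus 2 source currents (V1, V2)
I1: z[0]−=0.00481, z[3]+=0.00481
R1: Y=0.9091 on G[4,2]
I2: z[1]−=0.104, z[0]+=0.104
R2: Y=0.003268 on G[2,0]
R3: Y=0.01195 on G[2,1]
R4: Y=0.5000 on G[1,3]
R5: Y=0.003922 on G[3,4]
R6: Y=0.0002070 on G[2,0]
R7: Y=0.004348 on G[2,1]
R8: Y=0.09009 on G[4,2]
V1: row V1−V3=14.4, i_V1 at 1,3
V2: row V2−V0=17, i_V2 at 2,0
solve → V1=14.87, V2=17.00, V3=0.4744, V4=16.94
aux → i_V1=-7.269, i_V2=-0.1583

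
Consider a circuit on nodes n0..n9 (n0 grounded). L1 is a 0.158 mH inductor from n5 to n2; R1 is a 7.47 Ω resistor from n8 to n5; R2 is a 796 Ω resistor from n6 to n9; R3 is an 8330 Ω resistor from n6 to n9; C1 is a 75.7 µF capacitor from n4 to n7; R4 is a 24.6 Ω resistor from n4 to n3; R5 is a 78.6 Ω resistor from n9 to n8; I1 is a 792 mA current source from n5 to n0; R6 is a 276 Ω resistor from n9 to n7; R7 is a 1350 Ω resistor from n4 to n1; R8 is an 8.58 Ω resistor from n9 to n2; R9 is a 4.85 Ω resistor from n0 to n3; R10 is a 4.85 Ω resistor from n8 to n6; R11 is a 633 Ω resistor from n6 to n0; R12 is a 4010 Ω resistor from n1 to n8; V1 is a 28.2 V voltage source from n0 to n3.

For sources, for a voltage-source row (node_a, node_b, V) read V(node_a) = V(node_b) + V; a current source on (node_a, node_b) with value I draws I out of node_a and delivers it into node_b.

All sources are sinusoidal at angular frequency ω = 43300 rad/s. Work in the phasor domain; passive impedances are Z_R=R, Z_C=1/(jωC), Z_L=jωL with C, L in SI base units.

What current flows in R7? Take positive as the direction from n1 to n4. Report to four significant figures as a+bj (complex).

-0.02548-0.0003069j A

MNA unknowns: 9 node voltages V₁..V_9 plus 1 source current (V1)
L1: Y=0.000-0.1462j on G[5,2]
R1: Y=0.1339+0.000j on G[8,5]
R2: Y=0.001256+0.000j on G[6,9]
R3: Y=0.0001200+0.000j on G[6,9]
C1: Y=0.000+3.278j on G[4,7]
R4: Y=0.04065+0.000j on G[4,3]
R5: Y=0.01272+0.000j on G[9,8]
I1: z[5]−=0.792, z[0]+=0.792
R6: Y=0.003623+0.000j on G[9,7]
R7: Y=0.0007407+0.000j on G[4,1]
R8: Y=0.1166+0.000j on G[9,2]
R9: Y=0.2062+0.000j on G[0,3]
R10: Y=0.2062+0.000j on G[8,6]
R11: Y=0.001580+0.000j on G[6,0]
R12: Y=0.0002494+0.000j on G[1,8]
V1: row V0−V3=28.2, i_V1 at 0,3
solve → V1=-75.24-0.3539j, V2=-179.6+1.305j, V3=-28.20+0.000j, V4=-40.84+0.06046j, V5=-179.9-1.874j, V6=-176.1-1.556j, V7=-40.84+0.2094j, V8=-177.4-1.585j, V9=-175.6+0.9725j
aux → i_V1=-5.301-0.002458j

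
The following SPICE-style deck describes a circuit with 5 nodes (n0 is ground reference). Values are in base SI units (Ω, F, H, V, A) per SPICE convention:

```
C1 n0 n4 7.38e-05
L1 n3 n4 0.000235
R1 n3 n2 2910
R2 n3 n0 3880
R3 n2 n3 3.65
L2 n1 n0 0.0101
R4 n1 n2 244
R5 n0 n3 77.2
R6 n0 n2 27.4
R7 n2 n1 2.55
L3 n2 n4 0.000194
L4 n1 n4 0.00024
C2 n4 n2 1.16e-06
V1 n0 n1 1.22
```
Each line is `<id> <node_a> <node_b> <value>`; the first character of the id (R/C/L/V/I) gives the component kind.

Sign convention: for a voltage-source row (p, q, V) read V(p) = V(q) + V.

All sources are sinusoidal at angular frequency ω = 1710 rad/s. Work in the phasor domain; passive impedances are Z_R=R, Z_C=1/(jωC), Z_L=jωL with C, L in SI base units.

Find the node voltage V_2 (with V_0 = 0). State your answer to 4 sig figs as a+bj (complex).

Element admittances at ω=1710 rad/s:
  Y(C1) = 0.000+0.1262j S between n0,n4
  Y(L1) = 0.000-2.488j S between n3,n4
  Y(R1) = 0.0003436+0.000j S between n3,n2
  Y(R2) = 0.0002577+0.000j S between n3,n0
  Y(R3) = 0.2740+0.000j S between n2,n3
  Y(L2) = 0.000-0.05790j S between n1,n0
  Y(R4) = 0.004098+0.000j S between n1,n2
  Y(R5) = 0.01295+0.000j S between n0,n3
  Y(R6) = 0.03650+0.000j S between n0,n2
  Y(R7) = 0.3922+0.000j S between n2,n1
  Y(L3) = 0.000-3.014j S between n2,n4
  Y(L4) = 0.000-2.437j S between n1,n4
  Y(C2) = 0.000+0.001984j S between n4,n2
  V1: constraint V(n0)−V(n1) = 1.22
Assemble and solve the 5×5 MNA system:
  V(n1)=-1.220+0.000j  V(n2)=-1.267+0.05588j  V(n3)=-1.277+0.04325j  V(n4)=-1.276+0.03533j
  i(V1)=-0.06756-0.08777j

-1.267+0.05588j V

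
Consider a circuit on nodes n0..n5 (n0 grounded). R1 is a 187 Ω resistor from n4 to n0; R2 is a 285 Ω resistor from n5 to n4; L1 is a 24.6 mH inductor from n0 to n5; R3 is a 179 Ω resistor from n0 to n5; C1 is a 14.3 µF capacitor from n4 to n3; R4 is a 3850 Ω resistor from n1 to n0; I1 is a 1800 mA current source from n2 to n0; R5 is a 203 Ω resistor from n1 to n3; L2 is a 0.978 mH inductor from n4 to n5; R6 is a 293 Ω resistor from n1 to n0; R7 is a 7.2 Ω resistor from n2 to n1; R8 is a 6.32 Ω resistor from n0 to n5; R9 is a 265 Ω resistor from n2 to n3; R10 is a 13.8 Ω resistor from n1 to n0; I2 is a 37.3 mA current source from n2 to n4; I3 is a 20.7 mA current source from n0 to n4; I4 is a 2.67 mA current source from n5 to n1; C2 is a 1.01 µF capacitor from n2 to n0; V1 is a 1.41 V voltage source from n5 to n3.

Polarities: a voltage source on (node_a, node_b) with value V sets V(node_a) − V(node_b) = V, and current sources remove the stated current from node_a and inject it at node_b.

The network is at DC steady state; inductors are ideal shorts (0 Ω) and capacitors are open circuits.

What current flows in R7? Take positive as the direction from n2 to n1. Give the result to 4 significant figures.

Apply KCL at each of the 5 non-ground nodes and solve the resulting linear system.
Node n1: branches {R4, R5, R6, R7, R10, I4} → V_1 = -21.22
Node n2: branches {I1, R7, R9, I2, C2} → V_2 = -33.58
Node n3: branches {C1, R5, R9, V1} → V_3 = -1.410
Node n4: branches {R1, R2, C1, L2, I2, I3} → V_4 = 0.000
Node n5: branches {R2, L1, R3, L2, R8, I4, V1} → V_5 = 0.000
Source currents: i(L1)=0.1636, i(L2)=0.05800, i(V1)=0.2190

-1.716 A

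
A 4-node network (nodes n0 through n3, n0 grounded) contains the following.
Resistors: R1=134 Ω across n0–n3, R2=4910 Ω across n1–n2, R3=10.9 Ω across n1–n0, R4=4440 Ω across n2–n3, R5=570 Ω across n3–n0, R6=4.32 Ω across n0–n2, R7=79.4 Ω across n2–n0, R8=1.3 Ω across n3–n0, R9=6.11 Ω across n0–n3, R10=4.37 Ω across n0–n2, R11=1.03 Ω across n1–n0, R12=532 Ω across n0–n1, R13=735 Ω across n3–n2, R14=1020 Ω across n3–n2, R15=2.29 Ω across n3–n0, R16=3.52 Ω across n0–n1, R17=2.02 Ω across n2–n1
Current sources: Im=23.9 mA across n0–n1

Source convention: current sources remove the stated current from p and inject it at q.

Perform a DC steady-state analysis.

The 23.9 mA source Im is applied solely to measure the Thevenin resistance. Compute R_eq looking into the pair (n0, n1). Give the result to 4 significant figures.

R_eq = 0.6285 Ω

Element admittances at DC:
  Y(R1) = 0.007463 S between n0,n3
  Y(R2) = 0.0002037 S between n1,n2
  Y(R3) = 0.09174 S between n1,n0
  Y(R4) = 0.0002252 S between n2,n3
  Y(R5) = 0.001754 S between n3,n0
  Y(R6) = 0.2315 S between n0,n2
  Y(R7) = 0.01259 S between n2,n0
  Y(R8) = 0.7692 S between n3,n0
  Y(R9) = 0.1637 S between n0,n3
  Y(R10) = 0.2288 S between n0,n2
  Y(R11) = 0.9709 S between n1,n0
  Y(R12) = 0.001880 S between n0,n1
  Y(R13) = 0.001361 S between n3,n2
  Y(R14) = 0.0009804 S between n3,n2
  Y(R15) = 0.4367 S between n3,n0
  Y(R16) = 0.2841 S between n0,n1
  Y(R17) = 0.4950 S between n2,n1
  Im: injects 0.0239 A into n1 (from n0)
Assemble and solve the 3×3 MNA system:
  V(n1)=0.01502  V(n2)=0.007663  V(n3)=1.424e-05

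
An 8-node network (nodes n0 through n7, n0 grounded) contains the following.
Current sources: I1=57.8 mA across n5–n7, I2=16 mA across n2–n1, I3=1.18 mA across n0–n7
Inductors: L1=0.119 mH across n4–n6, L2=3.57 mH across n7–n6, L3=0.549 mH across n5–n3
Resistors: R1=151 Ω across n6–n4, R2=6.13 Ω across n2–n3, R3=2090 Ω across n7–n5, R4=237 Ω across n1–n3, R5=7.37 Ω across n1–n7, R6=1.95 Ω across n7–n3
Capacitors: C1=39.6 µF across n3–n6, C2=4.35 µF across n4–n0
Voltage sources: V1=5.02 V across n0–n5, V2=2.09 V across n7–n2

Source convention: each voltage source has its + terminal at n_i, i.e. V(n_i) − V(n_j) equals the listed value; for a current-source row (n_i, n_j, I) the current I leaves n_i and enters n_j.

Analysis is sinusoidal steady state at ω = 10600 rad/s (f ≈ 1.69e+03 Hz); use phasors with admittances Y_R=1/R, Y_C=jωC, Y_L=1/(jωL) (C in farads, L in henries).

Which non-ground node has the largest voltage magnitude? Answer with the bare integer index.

MNA unknowns: 7 node voltages V₁..V_7 plus 2 source currents (V1, V2)
I1: z[5]−=0.0578, z[7]+=0.0578
L1: Y=0.000-0.7928j on G[4,6]
I2: z[2]−=0.016, z[1]+=0.016
I3: z[0]−=0.00118, z[7]+=0.00118
R1: Y=0.006623+0.000j on G[6,4]
R2: Y=0.1631+0.000j on G[2,3]
R3: Y=0.0004785+0.000j on G[7,5]
R4: Y=0.004219+0.000j on G[1,3]
L2: Y=0.000-0.02643j on G[7,6]
R5: Y=0.1357+0.000j on G[1,7]
L3: Y=0.000-0.1718j on G[5,3]
C1: Y=0.000+0.4198j on G[3,6]
C2: Y=0.000+0.04611j on G[4,0]
R6: Y=0.5128+0.000j on G[7,3]
V1: row V0−V5=5.02, i_V1 at 0,5
V2: row V7−V2=2.09, i_V2 at 7,2
solve → V1=-6.052+0.4601j, V2=-8.239+0.4599j, V3=-6.735+0.4651j, V4=-6.396+0.4424j, V5=-5.020+0.000j, V6=-6.025+0.4136j, V7=-6.149+0.4599j
aux → i_V1=-0.02158-0.2949j, i_V2=-0.2293-0.0008393j

2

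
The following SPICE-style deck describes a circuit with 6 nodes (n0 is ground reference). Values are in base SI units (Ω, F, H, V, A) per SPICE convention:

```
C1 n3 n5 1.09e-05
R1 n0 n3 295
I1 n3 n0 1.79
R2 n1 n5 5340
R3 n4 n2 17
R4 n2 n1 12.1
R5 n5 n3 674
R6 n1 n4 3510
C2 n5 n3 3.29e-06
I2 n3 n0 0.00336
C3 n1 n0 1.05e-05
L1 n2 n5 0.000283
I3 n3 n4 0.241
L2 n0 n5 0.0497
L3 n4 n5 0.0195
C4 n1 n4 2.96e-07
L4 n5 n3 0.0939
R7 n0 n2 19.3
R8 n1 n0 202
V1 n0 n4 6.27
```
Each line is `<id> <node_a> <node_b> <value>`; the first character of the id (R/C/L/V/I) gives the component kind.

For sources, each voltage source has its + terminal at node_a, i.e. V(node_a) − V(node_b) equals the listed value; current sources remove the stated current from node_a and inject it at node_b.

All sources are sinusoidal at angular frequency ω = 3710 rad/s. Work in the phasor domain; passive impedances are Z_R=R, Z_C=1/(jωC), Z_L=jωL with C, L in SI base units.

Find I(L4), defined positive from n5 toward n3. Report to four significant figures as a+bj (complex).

MNA unknowns: 5 node voltages V₁..V_5 plus 1 source current (V1)
C1: Y=0.000+0.04044j on G[3,5]
R1: Y=0.003390+0.000j on G[0,3]
I1: z[3]−=1.79, z[0]+=1.79
R2: Y=0.0001873+0.000j on G[1,5]
R3: Y=0.05882+0.000j on G[4,2]
R4: Y=0.08264+0.000j on G[2,1]
R5: Y=0.001484+0.000j on G[5,3]
R6: Y=0.0002849+0.000j on G[1,4]
C2: Y=0.000+0.01221j on G[5,3]
I2: z[3]−=0.00336, z[0]+=0.00336
C3: Y=0.000+0.03895j on G[1,0]
L1: Y=0.000-0.9524j on G[2,5]
I3: z[3]−=0.241, z[4]+=0.241
L2: Y=0.000-0.005423j on G[0,5]
L3: Y=0.000-0.01382j on G[4,5]
C4: Y=0.000+0.001098j on G[1,4]
L4: Y=0.000-0.002871j on G[5,3]
R7: Y=0.05181+0.000j on G[0,2]
R8: Y=0.004950+0.000j on G[1,0]
V1: row V0−V4=6.27, i_V1 at 0,4
solve → V1=-13.48+7.062j, V2=-17.73+1.077j, V3=-21.12+38.36j, V4=-6.270+0.000j, V5=-17.33-0.9635j
aux → i_V1=0.4561-0.2104j

-0.1129-0.01086j A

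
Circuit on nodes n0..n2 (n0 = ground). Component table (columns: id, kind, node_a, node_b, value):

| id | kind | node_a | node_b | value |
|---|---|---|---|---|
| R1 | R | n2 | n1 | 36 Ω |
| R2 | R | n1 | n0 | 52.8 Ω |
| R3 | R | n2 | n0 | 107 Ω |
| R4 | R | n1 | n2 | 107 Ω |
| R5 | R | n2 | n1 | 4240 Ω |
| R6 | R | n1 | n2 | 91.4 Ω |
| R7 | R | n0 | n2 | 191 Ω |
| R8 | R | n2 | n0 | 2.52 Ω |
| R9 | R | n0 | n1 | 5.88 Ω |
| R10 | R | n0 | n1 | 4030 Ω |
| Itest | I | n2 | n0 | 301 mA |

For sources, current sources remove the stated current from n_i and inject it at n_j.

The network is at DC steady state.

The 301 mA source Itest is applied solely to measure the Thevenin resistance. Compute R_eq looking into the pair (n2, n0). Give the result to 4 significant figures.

Apply KCL at each of the 2 non-ground nodes and solve the resulting linear system.
Node n1: branches {R1, R2, R4, R5, R6, R9, R10} → V_1 = -0.1360
Node n2: branches {R1, R3, R4, R5, R6, R7, R8, Itest} → V_2 = -0.6691

R_eq = 2.223 Ω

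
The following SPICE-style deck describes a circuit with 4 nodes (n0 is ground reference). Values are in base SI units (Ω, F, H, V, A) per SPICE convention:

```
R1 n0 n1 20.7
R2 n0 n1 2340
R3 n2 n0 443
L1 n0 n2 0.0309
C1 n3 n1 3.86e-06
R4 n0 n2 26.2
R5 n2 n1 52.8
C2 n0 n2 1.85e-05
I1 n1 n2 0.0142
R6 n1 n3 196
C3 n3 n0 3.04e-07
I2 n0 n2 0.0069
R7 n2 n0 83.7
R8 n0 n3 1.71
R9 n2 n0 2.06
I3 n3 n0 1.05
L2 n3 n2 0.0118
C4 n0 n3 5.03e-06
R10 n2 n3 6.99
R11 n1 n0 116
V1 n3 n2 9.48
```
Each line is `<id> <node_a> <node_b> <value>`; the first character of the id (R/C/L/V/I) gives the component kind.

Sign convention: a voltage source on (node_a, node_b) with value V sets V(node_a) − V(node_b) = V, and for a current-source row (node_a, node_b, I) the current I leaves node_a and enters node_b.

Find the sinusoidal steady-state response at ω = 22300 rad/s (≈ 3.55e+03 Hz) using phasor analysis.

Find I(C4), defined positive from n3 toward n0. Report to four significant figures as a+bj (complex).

MNA unknowns: 3 node voltages V₁..V_3 plus 1 source current (V1)
R1: Y=0.04831+0.000j on G[0,1]
R2: Y=0.0004274+0.000j on G[0,1]
R3: Y=0.002257+0.000j on G[2,0]
L1: Y=0.000-0.001451j on G[0,2]
C1: Y=0.000+0.08608j on G[3,1]
R4: Y=0.03817+0.000j on G[0,2]
R5: Y=0.01894+0.000j on G[2,1]
C2: Y=0.000+0.4125j on G[0,2]
I1: z[1]−=0.0142, z[2]+=0.0142
R6: Y=0.005102+0.000j on G[1,3]
C3: Y=0.000+0.006779j on G[3,0]
I2: z[0]−=0.0069, z[2]+=0.0069
R7: Y=0.01195+0.000j on G[2,0]
R8: Y=0.5848+0.000j on G[0,3]
R9: Y=0.4854+0.000j on G[2,0]
I3: z[3]−=1.05, z[0]+=1.05
L2: Y=0.000-0.003800j on G[3,2]
C4: Y=0.000+0.1122j on G[0,3]
R10: Y=0.1431+0.000j on G[2,3]
R11: Y=0.008621+0.000j on G[1,0]
V1: row V3−V2=9.48, i_V1 at 3,2
solve → V1=1.198+3.538j, V2=-5.306+1.320j, V3=4.174+1.320j
aux → i_V1=-4.896-1.477j

-0.1480+0.4682j A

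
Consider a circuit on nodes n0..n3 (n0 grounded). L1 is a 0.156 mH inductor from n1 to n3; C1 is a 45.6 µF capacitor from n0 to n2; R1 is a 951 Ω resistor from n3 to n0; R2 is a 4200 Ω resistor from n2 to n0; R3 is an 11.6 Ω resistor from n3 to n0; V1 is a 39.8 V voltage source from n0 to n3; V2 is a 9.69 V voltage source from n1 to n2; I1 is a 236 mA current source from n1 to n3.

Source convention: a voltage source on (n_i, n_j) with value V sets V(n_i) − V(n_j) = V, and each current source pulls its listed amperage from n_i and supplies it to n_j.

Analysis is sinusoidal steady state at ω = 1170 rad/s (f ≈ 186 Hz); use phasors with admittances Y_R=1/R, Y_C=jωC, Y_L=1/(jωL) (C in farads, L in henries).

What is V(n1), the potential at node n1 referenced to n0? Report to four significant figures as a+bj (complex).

Element admittances at ω=1170 rad/s:
  Y(L1) = 0.000-5.479j S between n1,n3
  Y(C1) = 0.000+0.05335j S between n0,n2
  Y(R1) = 0.001052+0.000j S between n3,n0
  Y(R2) = 0.0002381+0.000j S between n2,n0
  Y(R3) = 0.08621+0.000j S between n3,n0
  V1: constraint V(n0)−V(n3) = 39.8
  V2: constraint V(n1)−V(n2) = 9.69
  I1: injects 0.236 A into n3 (from n1)
Assemble and solve the 5×5 MNA system:
  V(n1)=-40.29-0.04131j  V(n2)=-49.98-0.04131j  V(n3)=-39.80+0.000j
  i(V1)=-3.483-2.666j  i(V2)=-0.009695-2.666j

-40.29-0.04131j V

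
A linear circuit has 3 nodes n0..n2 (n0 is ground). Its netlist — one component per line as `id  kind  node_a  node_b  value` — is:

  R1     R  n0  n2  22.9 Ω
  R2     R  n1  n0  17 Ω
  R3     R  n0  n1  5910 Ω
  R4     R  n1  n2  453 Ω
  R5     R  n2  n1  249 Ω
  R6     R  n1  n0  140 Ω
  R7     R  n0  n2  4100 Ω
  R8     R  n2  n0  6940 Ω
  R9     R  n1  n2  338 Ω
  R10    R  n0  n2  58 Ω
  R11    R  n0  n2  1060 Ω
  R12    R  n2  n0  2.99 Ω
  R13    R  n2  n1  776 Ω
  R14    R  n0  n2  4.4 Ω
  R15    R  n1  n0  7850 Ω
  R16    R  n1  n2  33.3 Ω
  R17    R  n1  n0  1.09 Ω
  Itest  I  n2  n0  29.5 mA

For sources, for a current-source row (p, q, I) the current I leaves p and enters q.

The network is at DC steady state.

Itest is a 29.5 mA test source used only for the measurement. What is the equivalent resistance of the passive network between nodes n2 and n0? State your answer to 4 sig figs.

R_eq = 1.509 Ω

Element admittances at DC:
  Y(R1) = 0.04367 S between n0,n2
  Y(R2) = 0.05882 S between n1,n0
  Y(R3) = 0.0001692 S between n0,n1
  Y(R4) = 0.002208 S between n1,n2
  Y(R5) = 0.004016 S between n2,n1
  Y(R6) = 0.007143 S between n1,n0
  Y(R7) = 0.0002439 S between n0,n2
  Y(R8) = 0.0001441 S between n2,n0
  Y(R9) = 0.002959 S between n1,n2
  Y(R10) = 0.01724 S between n0,n2
  Y(R11) = 0.0009434 S between n0,n2
  Y(R12) = 0.3344 S between n2,n0
  Y(R13) = 0.001289 S between n2,n1
  Y(R14) = 0.2273 S between n0,n2
  Y(R15) = 0.0001274 S between n1,n0
  Y(R16) = 0.03003 S between n1,n2
  Y(R17) = 0.9174 S between n1,n0
  Itest: injects 0.0295 A into n0 (from n2)
Assemble and solve the 2×2 MNA system:
  V(n1)=-0.001760  V(n2)=-0.04450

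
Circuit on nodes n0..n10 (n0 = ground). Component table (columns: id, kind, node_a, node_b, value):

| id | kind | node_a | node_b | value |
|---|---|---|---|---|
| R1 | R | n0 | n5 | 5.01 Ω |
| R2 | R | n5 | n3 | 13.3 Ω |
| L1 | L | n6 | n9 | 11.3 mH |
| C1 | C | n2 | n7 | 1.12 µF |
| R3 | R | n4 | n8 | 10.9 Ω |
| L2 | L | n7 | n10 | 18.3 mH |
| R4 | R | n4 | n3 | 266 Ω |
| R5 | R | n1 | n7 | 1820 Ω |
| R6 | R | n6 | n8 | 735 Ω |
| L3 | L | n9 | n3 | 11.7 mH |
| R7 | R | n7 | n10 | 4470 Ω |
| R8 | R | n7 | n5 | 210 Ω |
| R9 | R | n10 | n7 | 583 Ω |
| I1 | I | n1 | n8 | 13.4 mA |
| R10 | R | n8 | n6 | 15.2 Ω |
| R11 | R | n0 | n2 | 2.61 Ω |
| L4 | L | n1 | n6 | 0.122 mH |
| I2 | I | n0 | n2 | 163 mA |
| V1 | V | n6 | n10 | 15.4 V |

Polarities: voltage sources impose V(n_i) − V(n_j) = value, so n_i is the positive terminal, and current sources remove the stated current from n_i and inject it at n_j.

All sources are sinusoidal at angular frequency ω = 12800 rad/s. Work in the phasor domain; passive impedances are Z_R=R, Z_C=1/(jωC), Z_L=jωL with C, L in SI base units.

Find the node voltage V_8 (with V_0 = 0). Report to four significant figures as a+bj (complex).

Apply KCL at each of the 10 non-ground nodes and solve the resulting linear system.
Node n1: branches {R5, I1, L4} → V_1 = 8.414-0.9024j
Node n2: branches {C1, R11, I2} → V_2 = 0.3399+0.04378j
Node n3: branches {R2, R4, L3} → V_3 = 0.5147-0.4600j
Node n4: branches {R3, R4} → V_4 = 7.901-0.8388j
Node n5: branches {R1, R2, R8} → V_5 = 0.1642-0.08404j
Node n6: branches {L1, R6, R10, L4, V1} → V_6 = 8.417-0.8755j
Node n7: branches {C1, L2, R5, R7, R8, R9} → V_7 = 1.510+2.329j
Node n8: branches {R3, R6, I1, R10} → V_8 = 8.203-0.8543j
Node n9: branches {L1, L3} → V_9 = 4.535-0.6714j
Node n10: branches {L2, R7, R9, V1} → V_10 = -6.983-0.8755j
Source currents: i(V1)=-0.03015+0.03004j

8.203-0.8543j V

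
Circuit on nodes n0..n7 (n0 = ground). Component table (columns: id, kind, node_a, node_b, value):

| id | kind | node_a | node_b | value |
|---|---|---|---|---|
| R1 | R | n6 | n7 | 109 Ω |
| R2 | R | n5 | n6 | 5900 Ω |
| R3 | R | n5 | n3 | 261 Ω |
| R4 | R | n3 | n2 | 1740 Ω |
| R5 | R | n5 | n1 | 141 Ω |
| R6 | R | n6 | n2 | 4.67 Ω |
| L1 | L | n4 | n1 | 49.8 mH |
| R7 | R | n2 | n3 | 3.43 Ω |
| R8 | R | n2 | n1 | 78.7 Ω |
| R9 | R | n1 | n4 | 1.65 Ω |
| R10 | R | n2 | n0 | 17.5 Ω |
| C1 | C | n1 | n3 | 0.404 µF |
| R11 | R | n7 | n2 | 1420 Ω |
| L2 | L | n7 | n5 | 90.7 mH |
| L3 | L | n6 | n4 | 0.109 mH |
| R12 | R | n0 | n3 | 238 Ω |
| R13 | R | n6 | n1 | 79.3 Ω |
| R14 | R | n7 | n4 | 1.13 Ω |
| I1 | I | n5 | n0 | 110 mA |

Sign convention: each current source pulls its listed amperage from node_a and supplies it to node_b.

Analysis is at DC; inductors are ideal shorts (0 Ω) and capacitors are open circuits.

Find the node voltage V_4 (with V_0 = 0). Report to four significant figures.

-2.267 V

Apply KCL at each of the 7 non-ground nodes and solve the resulting linear system.
Node n1: branches {R5, L1, R8, R9, C1, R13} → V_1 = -2.267
Node n2: branches {R4, R6, R7, R8, R10, R11} → V_2 = -1.794
Node n3: branches {R3, R4, R7, C1, R12} → V_3 = -1.777
Node n4: branches {L1, R9, L3, R14} → V_4 = -2.267
Node n5: branches {R2, R3, R5, L2, I1} → V_5 = -2.386
Node n6: branches {R1, R2, R6, L3, R13} → V_6 = -2.267
Node n7: branches {R1, R11, L2, R14} → V_7 = -2.386
Source currents: i(L1)=-0.005164, i(L2)=0.1068, i(L3)=0.1001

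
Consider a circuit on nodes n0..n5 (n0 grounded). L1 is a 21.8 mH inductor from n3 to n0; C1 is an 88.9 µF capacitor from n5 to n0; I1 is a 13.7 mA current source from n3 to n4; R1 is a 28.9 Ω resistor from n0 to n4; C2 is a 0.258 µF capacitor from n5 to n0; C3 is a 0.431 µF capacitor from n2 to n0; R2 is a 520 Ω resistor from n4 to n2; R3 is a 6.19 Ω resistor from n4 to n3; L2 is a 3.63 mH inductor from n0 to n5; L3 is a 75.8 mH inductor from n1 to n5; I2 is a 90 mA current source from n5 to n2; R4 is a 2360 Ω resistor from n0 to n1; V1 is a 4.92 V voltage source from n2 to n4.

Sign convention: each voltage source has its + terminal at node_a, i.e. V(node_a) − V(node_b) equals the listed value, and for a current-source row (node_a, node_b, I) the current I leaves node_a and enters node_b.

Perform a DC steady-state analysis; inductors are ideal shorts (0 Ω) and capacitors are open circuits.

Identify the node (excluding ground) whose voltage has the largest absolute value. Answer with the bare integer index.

2

MNA unknowns: 5 node voltages V₁..V_5 plus 4 source currents (L1, L2, L3, V1)
L1: row V3−V0=0, i_L1 at 3,0
C1: Y=0.000 on G[5,0]
I1: z[3]−=0.0137, z[4]+=0.0137
R1: Y=0.03460 on G[0,4]
C2: Y=0.000 on G[5,0]
C3: Y=0.000 on G[2,0]
R2: Y=0.001923 on G[4,2]
R3: Y=0.1616 on G[4,3]
L2: row V0−V5=0, i_L2 at 0,5
L3: row V1−V5=0, i_L3 at 1,5
I2: z[5]−=0.09, z[2]+=0.09
R4: Y=0.0004237 on G[0,1]
V1: row V2−V4=4.92, i_V1 at 2,4
solve → V1=0.000, V2=5.449, V3=0.000, V4=0.5287, V5=0.000
aux → i_L1=0.07171, i_L2=0.09000, i_L3=0.000, i_V1=0.08054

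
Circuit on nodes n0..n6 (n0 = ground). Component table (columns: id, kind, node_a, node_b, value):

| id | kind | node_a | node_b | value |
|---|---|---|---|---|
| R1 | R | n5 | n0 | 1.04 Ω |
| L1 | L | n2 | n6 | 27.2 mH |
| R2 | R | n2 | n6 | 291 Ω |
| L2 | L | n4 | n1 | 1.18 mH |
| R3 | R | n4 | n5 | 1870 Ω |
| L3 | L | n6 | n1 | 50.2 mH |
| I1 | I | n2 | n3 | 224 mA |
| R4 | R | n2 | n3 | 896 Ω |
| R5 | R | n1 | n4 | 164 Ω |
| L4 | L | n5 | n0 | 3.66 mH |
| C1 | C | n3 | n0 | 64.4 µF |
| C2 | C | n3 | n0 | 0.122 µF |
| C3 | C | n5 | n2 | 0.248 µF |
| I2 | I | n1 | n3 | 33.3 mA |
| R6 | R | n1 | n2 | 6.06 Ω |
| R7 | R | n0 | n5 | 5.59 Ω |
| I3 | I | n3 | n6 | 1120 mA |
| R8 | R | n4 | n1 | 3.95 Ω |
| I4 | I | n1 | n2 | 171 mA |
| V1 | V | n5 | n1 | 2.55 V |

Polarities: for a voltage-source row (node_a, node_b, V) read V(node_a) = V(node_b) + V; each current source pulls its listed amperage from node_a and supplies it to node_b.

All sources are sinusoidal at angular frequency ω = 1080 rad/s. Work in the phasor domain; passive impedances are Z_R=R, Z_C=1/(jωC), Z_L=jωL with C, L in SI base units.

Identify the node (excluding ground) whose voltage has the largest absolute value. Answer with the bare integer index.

6

Element admittances at ω=1080 rad/s:
  Y(R1) = 0.9615+0.000j S between n5,n0
  Y(L1) = 0.000-0.03404j S between n2,n6
  Y(R2) = 0.003436+0.000j S between n2,n6
  Y(L2) = 0.000-0.7847j S between n4,n1
  Y(R3) = 0.0005348+0.000j S between n4,n5
  Y(L3) = 0.000-0.01844j S between n6,n1
  I1: injects 0.224 A into n3 (from n2)
  Y(R4) = 0.001116+0.000j S between n2,n3
  Y(R5) = 0.006098+0.000j S between n1,n4
  Y(L4) = 0.000-0.2530j S between n5,n0
  Y(C1) = 0.000+0.06955j S between n3,n0
  Y(C2) = 0.000+0.0001318j S between n3,n0
  Y(C3) = 0.000+0.0002678j S between n5,n2
  I2: injects 0.0333 A into n3 (from n1)
  Y(R6) = 0.1650+0.000j S between n1,n2
  Y(R7) = 0.1789+0.000j S between n0,n5
  I3: injects 1.12 A into n6 (from n3)
  Y(R8) = 0.2532+0.000j S between n4,n1
  I4: injects 0.171 A into n2 (from n1)
  V1: constraint V(n5)−V(n1) = 2.55
Assemble and solve the 7×7 MNA system:
  V(n1)=-1.834+0.1703j  V(n2)=2.194+0.6935j  V(n3)=-0.1866+12.34j  V(n4)=-1.833+0.1719j  V(n5)=0.7164+0.1703j  V(n6)=2.164+21.85j
  i(V1)=-0.8615-0.01260j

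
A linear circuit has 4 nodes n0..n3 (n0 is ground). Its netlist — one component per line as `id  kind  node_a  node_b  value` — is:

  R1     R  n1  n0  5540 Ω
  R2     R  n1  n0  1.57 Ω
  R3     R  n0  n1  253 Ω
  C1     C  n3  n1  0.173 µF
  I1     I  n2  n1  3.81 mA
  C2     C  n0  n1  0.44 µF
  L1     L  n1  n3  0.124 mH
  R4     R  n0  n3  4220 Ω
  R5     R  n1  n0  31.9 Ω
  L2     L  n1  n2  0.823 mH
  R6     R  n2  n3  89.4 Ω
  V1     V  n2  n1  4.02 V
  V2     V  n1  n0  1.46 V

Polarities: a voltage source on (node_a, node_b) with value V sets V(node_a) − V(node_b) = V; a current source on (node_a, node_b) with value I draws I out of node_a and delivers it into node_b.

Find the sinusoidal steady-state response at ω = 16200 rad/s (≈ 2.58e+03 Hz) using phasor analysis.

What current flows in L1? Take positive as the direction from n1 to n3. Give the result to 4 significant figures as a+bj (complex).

MNA unknowns: 3 node voltages V₁..V_3 plus 2 source currents (V1, V2)
R1: Y=0.0001805+0.000j on G[1,0]
R2: Y=0.6369+0.000j on G[1,0]
R3: Y=0.003953+0.000j on G[0,1]
C1: Y=0.000+0.002803j on G[3,1]
I1: z[2]−=0.00381, z[1]+=0.00381
C2: Y=0.000+0.007128j on G[0,1]
L1: Y=0.000-0.4978j on G[1,3]
R4: Y=0.0002370+0.000j on G[0,3]
R5: Y=0.03135+0.000j on G[1,0]
L2: Y=0.000-0.07500j on G[1,2]
R6: Y=0.01119+0.000j on G[2,3]
V1: row V2−V1=4.02, i_V1 at 2,1
V2: row V1−V0=1.46, i_V2 at 1,0
solve → V1=1.460+0.000j, V2=5.480+0.000j, V3=1.462+0.09009j
aux → i_V1=-0.04875+0.3025j, i_V2=-0.9821-0.01043j

-0.04485+0.001035j A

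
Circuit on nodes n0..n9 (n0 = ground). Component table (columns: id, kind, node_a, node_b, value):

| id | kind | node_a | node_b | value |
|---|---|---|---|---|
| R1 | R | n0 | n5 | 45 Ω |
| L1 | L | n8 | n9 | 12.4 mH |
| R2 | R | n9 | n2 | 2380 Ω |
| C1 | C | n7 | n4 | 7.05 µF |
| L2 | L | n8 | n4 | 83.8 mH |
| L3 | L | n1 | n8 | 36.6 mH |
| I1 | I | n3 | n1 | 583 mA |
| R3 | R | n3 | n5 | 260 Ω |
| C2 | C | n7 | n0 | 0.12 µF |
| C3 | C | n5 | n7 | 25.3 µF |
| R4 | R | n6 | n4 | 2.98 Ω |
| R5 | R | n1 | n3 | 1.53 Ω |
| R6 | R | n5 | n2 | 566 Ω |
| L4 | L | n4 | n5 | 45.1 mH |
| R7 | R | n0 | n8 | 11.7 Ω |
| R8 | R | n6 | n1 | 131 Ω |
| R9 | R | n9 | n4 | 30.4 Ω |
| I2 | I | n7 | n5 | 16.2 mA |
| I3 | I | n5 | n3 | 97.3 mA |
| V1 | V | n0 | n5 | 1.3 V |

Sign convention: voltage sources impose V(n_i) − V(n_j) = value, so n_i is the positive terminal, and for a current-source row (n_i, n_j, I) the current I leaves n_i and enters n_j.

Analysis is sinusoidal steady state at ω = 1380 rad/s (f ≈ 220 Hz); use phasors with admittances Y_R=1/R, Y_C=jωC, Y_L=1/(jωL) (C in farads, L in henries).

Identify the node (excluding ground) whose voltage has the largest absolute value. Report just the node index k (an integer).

1

MNA unknowns: 9 node voltages V₁..V_9 plus 1 source current (V1)
R1: Y=0.02222+0.000j on G[0,5]
L1: Y=0.000-0.05844j on G[8,9]
R2: Y=0.0004202+0.000j on G[9,2]
C1: Y=0.000+0.009729j on G[7,4]
L2: Y=0.000-0.008647j on G[8,4]
L3: Y=0.000-0.01980j on G[1,8]
I1: z[3]−=0.583, z[1]+=0.583
R3: Y=0.003846+0.000j on G[3,5]
C2: Y=0.000+0.0001656j on G[7,0]
C3: Y=0.000+0.03491j on G[5,7]
R4: Y=0.3356+0.000j on G[6,4]
R5: Y=0.6536+0.000j on G[1,3]
R6: Y=0.001767+0.000j on G[5,2]
L4: Y=0.000-0.01607j on G[4,5]
R7: Y=0.08547+0.000j on G[0,8]
R8: Y=0.007634+0.000j on G[6,1]
R9: Y=0.03289+0.000j on G[9,4]
I2: z[7]−=0.0162, z[5]+=0.0162
I3: z[5]−=0.0973, z[3]+=0.0973
V1: row V0−V5=1.3, i_V1 at 0,5
solve → V1=2.538+3.490j, V2=-0.9784-0.005661j, V3=1.777+3.469j, V4=0.3291+0.8481j, V5=-1.300+0.000j, V6=0.3782+0.9068j, V7=-0.9415+0.5457j, V8=0.8683+0.005624j, V9=0.3742-0.02947j
aux → i_V1=0.04523+0.0003248j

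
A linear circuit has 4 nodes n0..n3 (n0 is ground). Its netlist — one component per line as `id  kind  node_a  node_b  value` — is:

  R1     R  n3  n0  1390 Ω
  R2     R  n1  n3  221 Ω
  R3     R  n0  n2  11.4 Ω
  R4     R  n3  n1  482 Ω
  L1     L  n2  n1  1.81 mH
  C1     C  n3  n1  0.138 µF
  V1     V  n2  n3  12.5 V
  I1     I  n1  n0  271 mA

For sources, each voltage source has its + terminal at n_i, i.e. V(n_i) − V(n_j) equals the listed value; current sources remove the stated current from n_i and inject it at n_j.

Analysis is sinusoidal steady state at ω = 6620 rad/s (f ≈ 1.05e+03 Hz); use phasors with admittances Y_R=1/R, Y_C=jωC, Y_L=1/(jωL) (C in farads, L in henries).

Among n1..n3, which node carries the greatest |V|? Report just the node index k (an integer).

Element admittances at ω=6620 rad/s:
  Y(R1) = 0.0007194+0.000j S between n3,n0
  Y(R2) = 0.004525+0.000j S between n1,n3
  Y(R3) = 0.08772+0.000j S between n0,n2
  Y(R4) = 0.002075+0.000j S between n3,n1
  Y(L1) = 0.000-0.08346j S between n2,n1
  Y(C1) = 0.000+0.0009136j S between n3,n1
  V1: constraint V(n2)−V(n3) = 12.5
  I1: injects 0.271 A into n0 (from n1)
Assemble and solve the 4×4 MNA system:
  V(n1)=-3.165-4.266j  V(n2)=-2.963+0.000j  V(n3)=-15.46+0.000j
  i(V1)=-0.09618+0.01692j

3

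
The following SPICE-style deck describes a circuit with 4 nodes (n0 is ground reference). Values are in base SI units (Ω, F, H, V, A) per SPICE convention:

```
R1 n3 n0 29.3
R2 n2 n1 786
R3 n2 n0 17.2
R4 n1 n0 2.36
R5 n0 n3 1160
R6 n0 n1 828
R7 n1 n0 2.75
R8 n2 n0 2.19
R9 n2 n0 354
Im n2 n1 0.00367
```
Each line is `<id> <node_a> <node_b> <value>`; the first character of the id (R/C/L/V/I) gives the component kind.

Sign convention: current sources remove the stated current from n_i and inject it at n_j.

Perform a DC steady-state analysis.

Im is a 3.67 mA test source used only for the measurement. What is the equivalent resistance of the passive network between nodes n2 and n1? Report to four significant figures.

MNA unknowns: 3 node voltages V₁..V_3
R1: Y=0.03413 on G[3,0]
R2: Y=0.001272 on G[2,1]
R3: Y=0.05814 on G[2,0]
R4: Y=0.4237 on G[1,0]
R5: Y=0.0008621 on G[0,3]
R6: Y=0.001208 on G[0,1]
R7: Y=0.3636 on G[1,0]
R8: Y=0.4566 on G[2,0]
R9: Y=0.002825 on G[2,0]
Im: z[2]−=0.00367, z[1]+=0.00367
solve → V1=0.004635, V2=-0.007062, V3=0.000

R_eq = 3.187 Ω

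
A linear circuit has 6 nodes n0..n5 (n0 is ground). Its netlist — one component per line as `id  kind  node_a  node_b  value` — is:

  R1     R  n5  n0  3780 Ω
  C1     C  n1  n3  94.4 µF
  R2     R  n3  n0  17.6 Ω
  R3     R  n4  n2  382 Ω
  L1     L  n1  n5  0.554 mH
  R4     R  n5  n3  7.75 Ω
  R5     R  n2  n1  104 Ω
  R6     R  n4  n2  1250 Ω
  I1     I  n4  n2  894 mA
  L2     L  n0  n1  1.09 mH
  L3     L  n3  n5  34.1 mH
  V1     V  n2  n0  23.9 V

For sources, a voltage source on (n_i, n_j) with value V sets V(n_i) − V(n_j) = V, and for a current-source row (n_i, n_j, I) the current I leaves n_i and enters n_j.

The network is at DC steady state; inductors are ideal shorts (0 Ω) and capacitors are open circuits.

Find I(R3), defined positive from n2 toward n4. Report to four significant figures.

Apply KCL at each of the 5 non-ground nodes and solve the resulting linear system.
Node n1: branches {C1, L1, R5, L2} → V_1 = 0.000
Node n2: branches {R3, R5, R6, I1, V1} → V_2 = 23.90
Node n3: branches {C1, R2, R4, L3} → V_3 = 0.000
Node n4: branches {R3, R6, I1} → V_4 = -237.7
Node n5: branches {R1, L1, R4, L3} → V_5 = 0.000
Source currents: i(L1)=0.000, i(L2)=-0.2298, i(L3)=0.000, i(V1)=-0.2298

0.6847 A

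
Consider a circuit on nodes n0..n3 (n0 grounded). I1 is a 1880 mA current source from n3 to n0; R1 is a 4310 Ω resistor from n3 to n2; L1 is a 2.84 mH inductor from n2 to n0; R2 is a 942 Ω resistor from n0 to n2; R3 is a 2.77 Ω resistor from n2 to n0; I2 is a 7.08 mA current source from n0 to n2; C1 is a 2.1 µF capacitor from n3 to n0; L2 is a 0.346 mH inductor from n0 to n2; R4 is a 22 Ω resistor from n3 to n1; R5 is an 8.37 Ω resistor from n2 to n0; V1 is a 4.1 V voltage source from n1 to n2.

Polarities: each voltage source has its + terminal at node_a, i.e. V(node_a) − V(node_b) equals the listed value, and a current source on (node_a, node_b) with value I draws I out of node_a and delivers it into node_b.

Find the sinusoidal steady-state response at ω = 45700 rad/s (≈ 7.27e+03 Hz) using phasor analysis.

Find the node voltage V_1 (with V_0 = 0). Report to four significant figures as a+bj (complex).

Apply KCL at each of the 3 non-ground nodes and solve the resulting linear system.
Node n1: branches {R4, V1} → V_1 = 3.033+1.157j
Node n2: branches {R1, L1, R2, R3, I2, L2, R5, V1} → V_2 = -1.067+1.157j
Node n3: branches {I1, R1, C1, R4} → V_3 = -6.597+15.02j
Source currents: i(V1)=-0.4377+0.6299j

3.033+1.157j V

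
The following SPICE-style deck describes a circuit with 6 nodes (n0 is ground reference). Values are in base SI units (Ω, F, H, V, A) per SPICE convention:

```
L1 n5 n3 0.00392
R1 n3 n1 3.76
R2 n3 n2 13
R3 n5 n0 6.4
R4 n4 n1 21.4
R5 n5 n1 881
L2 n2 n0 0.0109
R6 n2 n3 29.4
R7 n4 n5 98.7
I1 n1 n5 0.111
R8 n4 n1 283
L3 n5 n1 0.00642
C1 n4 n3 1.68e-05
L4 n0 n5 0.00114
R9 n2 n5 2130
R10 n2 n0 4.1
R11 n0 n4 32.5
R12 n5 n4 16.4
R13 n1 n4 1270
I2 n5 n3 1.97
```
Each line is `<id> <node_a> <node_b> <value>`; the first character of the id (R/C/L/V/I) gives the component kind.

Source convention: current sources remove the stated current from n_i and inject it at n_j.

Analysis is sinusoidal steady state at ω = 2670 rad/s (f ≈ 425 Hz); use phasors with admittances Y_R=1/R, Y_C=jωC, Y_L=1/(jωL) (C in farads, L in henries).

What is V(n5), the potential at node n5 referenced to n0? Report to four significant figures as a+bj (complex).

0.5403-2.100j V

Element admittances at ω=2670 rad/s:
  Y(L1) = 0.000-0.09554j S between n5,n3
  Y(R1) = 0.2660+0.000j S between n3,n1
  Y(R2) = 0.07692+0.000j S between n3,n2
  Y(R3) = 0.1562+0.000j S between n5,n0
  Y(R4) = 0.04673+0.000j S between n4,n1
  Y(R5) = 0.001135+0.000j S between n5,n1
  Y(L2) = 0.000-0.03436j S between n2,n0
  Y(R6) = 0.03401+0.000j S between n2,n3
  Y(R7) = 0.01013+0.000j S between n4,n5
  I1: injects 0.111 A into n5 (from n1)
  Y(R8) = 0.003534+0.000j S between n4,n1
  Y(L3) = 0.000-0.05834j S between n5,n1
  Y(C1) = 0.000+0.04486j S between n4,n3
  Y(L4) = 0.000-0.3285j S between n0,n5
  Y(R9) = 0.0004695+0.000j S between n2,n5
  Y(R10) = 0.2439+0.000j S between n2,n0
  Y(R11) = 0.03077+0.000j S between n0,n4
  Y(R12) = 0.06098+0.000j S between n5,n4
  Y(R13) = 0.0007874+0.000j S between n1,n4
  I2: injects 1.97 A into n3 (from n5)
Assemble and solve the 5×5 MNA system:
  V(n1)=4.419+5.993j  V(n2)=2.088+2.000j  V(n3)=7.306+5.769j  V(n4)=0.8870+2.907j  V(n5)=0.5403-2.100j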